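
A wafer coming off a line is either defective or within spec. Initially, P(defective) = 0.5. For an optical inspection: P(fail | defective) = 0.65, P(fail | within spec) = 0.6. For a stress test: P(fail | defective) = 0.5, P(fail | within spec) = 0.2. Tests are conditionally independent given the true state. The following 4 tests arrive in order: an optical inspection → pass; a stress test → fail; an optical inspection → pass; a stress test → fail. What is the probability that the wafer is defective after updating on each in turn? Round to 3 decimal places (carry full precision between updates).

After an optical inspection='pass': P(defective) = 0.35·0.5000 / (0.35·0.5000 + 0.4·0.5000) ≈ 0.4667
After a stress test='fail': P(defective) = 0.5·0.4667 / (0.5·0.4667 + 0.2·0.5333) ≈ 0.6863
After an optical inspection='pass': P(defective) = 0.35·0.6863 / (0.35·0.6863 + 0.4·0.3137) ≈ 0.6568
After a stress test='fail': P(defective) = 0.5·0.6568 / (0.5·0.6568 + 0.2·0.3432) ≈ 0.8271

0.827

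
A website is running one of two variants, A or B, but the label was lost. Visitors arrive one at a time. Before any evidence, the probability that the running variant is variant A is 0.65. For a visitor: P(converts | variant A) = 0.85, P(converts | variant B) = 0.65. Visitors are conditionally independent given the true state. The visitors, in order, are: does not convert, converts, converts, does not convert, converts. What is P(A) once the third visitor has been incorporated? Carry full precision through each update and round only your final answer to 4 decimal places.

0.5765

After 'does not convert': P(A) = 0.15·0.6500 / (0.15·0.6500 + 0.35·0.3500) ≈ 0.4432
After 'converts': P(A) = 0.85·0.4432 / (0.85·0.4432 + 0.65·0.5568) ≈ 0.5100
After 'converts': P(A) = 0.85·0.5100 / (0.85·0.5100 + 0.65·0.4900) ≈ 0.5765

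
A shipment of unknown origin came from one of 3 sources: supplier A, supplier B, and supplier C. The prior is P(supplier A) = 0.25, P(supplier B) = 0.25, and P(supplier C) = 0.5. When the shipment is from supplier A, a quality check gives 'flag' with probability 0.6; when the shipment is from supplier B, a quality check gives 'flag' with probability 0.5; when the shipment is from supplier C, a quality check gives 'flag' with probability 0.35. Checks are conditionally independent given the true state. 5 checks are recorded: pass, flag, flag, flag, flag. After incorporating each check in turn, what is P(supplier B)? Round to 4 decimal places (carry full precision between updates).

After 'pass': normaliser = 0.4·0.2500 + 0.5·0.2500 + 0.65·0.5000; P(supplier A) ≈ 0.1818, P(supplier B) ≈ 0.2273, P(supplier C) ≈ 0.5909
After 'flag': normaliser = 0.6·0.1818 + 0.5·0.2273 + 0.35·0.5909; P(supplier A) ≈ 0.2540, P(supplier B) ≈ 0.2646, P(supplier C) ≈ 0.4815
After 'flag': normaliser = 0.6·0.2540 + 0.5·0.2646 + 0.35·0.4815; P(supplier A) ≈ 0.3363, P(supplier B) ≈ 0.2919, P(supplier C) ≈ 0.3719
After 'flag': normaliser = 0.6·0.3363 + 0.5·0.2919 + 0.35·0.3719; P(supplier A) ≈ 0.4222, P(supplier B) ≈ 0.3054, P(supplier C) ≈ 0.2724
After 'flag': normaliser = 0.6·0.4222 + 0.5·0.3054 + 0.35·0.2724; P(supplier A) ≈ 0.5053, P(supplier B) ≈ 0.3046, P(supplier C) ≈ 0.1901

0.3046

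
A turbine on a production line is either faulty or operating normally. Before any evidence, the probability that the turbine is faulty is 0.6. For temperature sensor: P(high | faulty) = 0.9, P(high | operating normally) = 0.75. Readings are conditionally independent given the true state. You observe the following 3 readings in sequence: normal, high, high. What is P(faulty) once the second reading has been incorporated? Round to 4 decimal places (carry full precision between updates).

0.4186

After 'normal': P(faulty) = 0.1·0.6000 / (0.1·0.6000 + 0.25·0.4000) ≈ 0.3750
After 'high': P(faulty) = 0.9·0.3750 / (0.9·0.3750 + 0.75·0.6250) ≈ 0.4186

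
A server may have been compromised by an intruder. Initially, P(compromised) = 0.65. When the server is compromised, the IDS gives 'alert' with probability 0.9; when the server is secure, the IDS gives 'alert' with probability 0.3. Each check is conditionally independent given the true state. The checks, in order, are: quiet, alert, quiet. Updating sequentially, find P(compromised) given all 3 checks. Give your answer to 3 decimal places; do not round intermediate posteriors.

After 'quiet': P(compromised) = 0.1·0.6500 / (0.1·0.6500 + 0.7·0.3500) ≈ 0.2097
After 'alert': P(compromised) = 0.9·0.2097 / (0.9·0.2097 + 0.3·0.7903) ≈ 0.4432
After 'quiet': P(compromised) = 0.1·0.4432 / (0.1·0.4432 + 0.7·0.5568) ≈ 0.1021

0.102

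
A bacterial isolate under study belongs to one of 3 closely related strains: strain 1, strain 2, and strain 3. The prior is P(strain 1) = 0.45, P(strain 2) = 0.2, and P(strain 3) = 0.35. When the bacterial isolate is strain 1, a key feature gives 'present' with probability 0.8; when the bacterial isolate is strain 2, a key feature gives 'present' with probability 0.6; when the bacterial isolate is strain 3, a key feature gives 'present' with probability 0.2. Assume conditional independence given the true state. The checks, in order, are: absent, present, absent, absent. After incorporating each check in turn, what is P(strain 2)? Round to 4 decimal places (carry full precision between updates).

0.1655

After 'absent': normaliser = 0.2·0.4500 + 0.4·0.2000 + 0.8·0.3500; P(strain 1) ≈ 0.2000, P(strain 2) ≈ 0.1778, P(strain 3) ≈ 0.6222
After 'present': normaliser = 0.8·0.2000 + 0.6·0.1778 + 0.2·0.6222; P(strain 1) ≈ 0.4091, P(strain 2) ≈ 0.2727, P(strain 3) ≈ 0.3182
After 'absent': normaliser = 0.2·0.4091 + 0.4·0.2727 + 0.8·0.3182; P(strain 1) ≈ 0.1837, P(strain 2) ≈ 0.2449, P(strain 3) ≈ 0.5714
After 'absent': normaliser = 0.2·0.1837 + 0.4·0.2449 + 0.8·0.5714; P(strain 1) ≈ 0.0621, P(strain 2) ≈ 0.1655, P(strain 3) ≈ 0.7724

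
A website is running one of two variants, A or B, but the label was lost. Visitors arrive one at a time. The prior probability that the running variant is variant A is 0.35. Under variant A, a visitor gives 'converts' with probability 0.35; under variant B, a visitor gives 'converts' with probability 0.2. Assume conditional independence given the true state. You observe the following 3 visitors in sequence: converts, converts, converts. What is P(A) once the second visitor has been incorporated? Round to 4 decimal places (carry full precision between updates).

0.6225

After 'converts': P(A) = 0.35·0.3500 / (0.35·0.3500 + 0.2·0.6500) ≈ 0.4851
After 'converts': P(A) = 0.35·0.4851 / (0.35·0.4851 + 0.2·0.5149) ≈ 0.6225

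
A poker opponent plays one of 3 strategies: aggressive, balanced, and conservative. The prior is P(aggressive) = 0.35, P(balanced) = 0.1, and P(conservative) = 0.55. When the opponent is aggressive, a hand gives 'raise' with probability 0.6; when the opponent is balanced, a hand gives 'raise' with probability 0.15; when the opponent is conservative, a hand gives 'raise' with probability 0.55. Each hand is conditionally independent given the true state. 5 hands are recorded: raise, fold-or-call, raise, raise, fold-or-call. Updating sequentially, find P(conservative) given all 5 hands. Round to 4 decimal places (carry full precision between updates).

0.6003

After 'raise': normaliser = 0.6·0.3500 + 0.15·0.1000 + 0.55·0.5500; P(aggressive) ≈ 0.3981, P(balanced) ≈ 0.0284, P(conservative) ≈ 0.5735
After 'fold-or-call': normaliser = 0.4·0.3981 + 0.85·0.0284 + 0.45·0.5735; P(aggressive) ≈ 0.3607, P(balanced) ≈ 0.0548, P(conservative) ≈ 0.5845
After 'raise': normaliser = 0.6·0.3607 + 0.15·0.0548 + 0.55·0.5845; P(aggressive) ≈ 0.3963, P(balanced) ≈ 0.0150, P(conservative) ≈ 0.5887
After 'raise': normaliser = 0.6·0.3963 + 0.15·0.0150 + 0.55·0.5887; P(aggressive) ≈ 0.4217, P(balanced) ≈ 0.0040, P(conservative) ≈ 0.5743
After 'fold-or-call': normaliser = 0.4·0.4217 + 0.85·0.0040 + 0.45·0.5743; P(aggressive) ≈ 0.3918, P(balanced) ≈ 0.0079, P(conservative) ≈ 0.6003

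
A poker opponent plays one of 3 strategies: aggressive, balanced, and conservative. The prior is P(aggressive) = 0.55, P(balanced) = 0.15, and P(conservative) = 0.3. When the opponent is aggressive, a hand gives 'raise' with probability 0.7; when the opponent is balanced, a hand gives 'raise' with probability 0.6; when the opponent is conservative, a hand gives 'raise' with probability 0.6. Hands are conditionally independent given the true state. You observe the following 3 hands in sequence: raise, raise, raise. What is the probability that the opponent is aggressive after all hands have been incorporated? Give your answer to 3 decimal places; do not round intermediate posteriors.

0.660

Each posterior becomes the prior for the next update.
After 'raise': normaliser = 0.7·0.5500 + 0.6·0.1500 + 0.6·0.3000; P(aggressive) ≈ 0.5878, P(balanced) ≈ 0.1374, P(conservative) ≈ 0.2748
After 'raise': normaliser = 0.7·0.5878 + 0.6·0.1374 + 0.6·0.2748; P(aggressive) ≈ 0.6246, P(balanced) ≈ 0.1251, P(conservative) ≈ 0.2503
After 'raise': normaliser = 0.7·0.6246 + 0.6·0.1251 + 0.6·0.2503; P(aggressive) ≈ 0.6600, P(balanced) ≈ 0.1133, P(conservative) ≈ 0.2267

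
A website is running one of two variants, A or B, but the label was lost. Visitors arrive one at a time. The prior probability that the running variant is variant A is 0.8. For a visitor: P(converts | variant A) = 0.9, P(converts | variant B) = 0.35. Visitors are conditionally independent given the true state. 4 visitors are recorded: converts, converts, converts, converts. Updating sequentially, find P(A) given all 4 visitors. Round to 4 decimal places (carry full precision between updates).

0.9943

After 'converts': P(A) = 0.9·0.8000 / (0.9·0.8000 + 0.35·0.2000) ≈ 0.9114
After 'converts': P(A) = 0.9·0.9114 / (0.9·0.9114 + 0.35·0.0886) ≈ 0.9636
After 'converts': P(A) = 0.9·0.9636 / (0.9·0.9636 + 0.35·0.0364) ≈ 0.9855
After 'converts': P(A) = 0.9·0.9855 / (0.9·0.9855 + 0.35·0.0145) ≈ 0.9943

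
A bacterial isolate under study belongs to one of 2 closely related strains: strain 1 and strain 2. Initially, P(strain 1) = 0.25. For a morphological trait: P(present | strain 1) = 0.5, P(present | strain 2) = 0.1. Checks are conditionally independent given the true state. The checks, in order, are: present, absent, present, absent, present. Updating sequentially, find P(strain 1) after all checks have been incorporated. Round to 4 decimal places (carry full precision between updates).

After 'present': P(strain 1) = 0.5·0.2500 / (0.5·0.2500 + 0.1·0.7500) ≈ 0.6250
After 'absent': P(strain 1) = 0.5·0.6250 / (0.5·0.6250 + 0.9·0.3750) ≈ 0.4808
After 'present': P(strain 1) = 0.5·0.4808 / (0.5·0.4808 + 0.1·0.5192) ≈ 0.8224
After 'absent': P(strain 1) = 0.5·0.8224 / (0.5·0.8224 + 0.9·0.1776) ≈ 0.7200
After 'present': P(strain 1) = 0.5·0.7200 / (0.5·0.7200 + 0.1·0.2800) ≈ 0.9279

0.9279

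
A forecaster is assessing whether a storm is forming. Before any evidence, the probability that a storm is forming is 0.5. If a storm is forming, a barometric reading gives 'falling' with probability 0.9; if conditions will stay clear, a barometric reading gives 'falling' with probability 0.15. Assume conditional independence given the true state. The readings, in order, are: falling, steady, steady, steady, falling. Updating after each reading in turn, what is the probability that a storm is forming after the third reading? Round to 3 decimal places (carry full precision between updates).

Apply Bayes' rule sequentially, carrying P(storm) forward.
After 'falling': P(storm) = 0.9·0.5000 / (0.9·0.5000 + 0.15·0.5000) ≈ 0.8571
After 'steady': P(storm) = 0.1·0.8571 / (0.1·0.8571 + 0.85·0.1429) ≈ 0.4138
After 'steady': P(storm) = 0.1·0.4138 / (0.1·0.4138 + 0.85·0.5862) ≈ 0.0767

0.077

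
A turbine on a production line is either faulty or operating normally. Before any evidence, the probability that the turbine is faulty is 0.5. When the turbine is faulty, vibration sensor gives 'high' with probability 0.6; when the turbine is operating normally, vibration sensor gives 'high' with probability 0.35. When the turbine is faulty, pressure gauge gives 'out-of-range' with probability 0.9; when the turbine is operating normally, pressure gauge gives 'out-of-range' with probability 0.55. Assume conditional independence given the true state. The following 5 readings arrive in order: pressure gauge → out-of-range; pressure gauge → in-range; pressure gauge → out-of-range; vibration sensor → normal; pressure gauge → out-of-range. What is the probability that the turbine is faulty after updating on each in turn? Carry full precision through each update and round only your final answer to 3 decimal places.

0.375

After pressure gauge='out-of-range': P(faulty) = 0.9·0.5000 / (0.9·0.5000 + 0.55·0.5000) ≈ 0.6207
After pressure gauge='in-range': P(faulty) = 0.1·0.6207 / (0.1·0.6207 + 0.45·0.3793) ≈ 0.2667
After pressure gauge='out-of-range': P(faulty) = 0.9·0.2667 / (0.9·0.2667 + 0.55·0.7333) ≈ 0.3731
After vibration sensor='normal': P(faulty) = 0.4·0.3731 / (0.4·0.3731 + 0.65·0.6269) ≈ 0.2680
After pressure gauge='out-of-range': P(faulty) = 0.9·0.2680 / (0.9·0.2680 + 0.55·0.7320) ≈ 0.3747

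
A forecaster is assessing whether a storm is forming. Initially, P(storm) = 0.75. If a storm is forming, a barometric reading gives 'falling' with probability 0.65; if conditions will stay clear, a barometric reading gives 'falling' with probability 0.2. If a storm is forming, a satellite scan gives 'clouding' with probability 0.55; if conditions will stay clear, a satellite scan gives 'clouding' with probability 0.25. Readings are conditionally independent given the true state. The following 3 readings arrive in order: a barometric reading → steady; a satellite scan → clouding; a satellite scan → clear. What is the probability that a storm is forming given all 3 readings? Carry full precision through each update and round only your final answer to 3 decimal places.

0.634

After a barometric reading='steady': P(storm) = 0.35·0.7500 / (0.35·0.7500 + 0.8·0.2500) ≈ 0.5676
After a satellite scan='clouding': P(storm) = 0.55·0.5676 / (0.55·0.5676 + 0.25·0.4324) ≈ 0.7428
After a satellite scan='clear': P(storm) = 0.45·0.7428 / (0.45·0.7428 + 0.75·0.2572) ≈ 0.6340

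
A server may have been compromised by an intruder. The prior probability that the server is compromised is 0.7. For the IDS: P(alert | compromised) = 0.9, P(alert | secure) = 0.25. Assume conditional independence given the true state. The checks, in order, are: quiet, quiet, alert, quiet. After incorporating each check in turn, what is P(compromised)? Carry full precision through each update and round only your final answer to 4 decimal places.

0.0195

After 'quiet': P(compromised) = 0.1·0.7000 / (0.1·0.7000 + 0.75·0.3000) ≈ 0.2373
After 'quiet': P(compromised) = 0.1·0.2373 / (0.1·0.2373 + 0.75·0.7627) ≈ 0.0398
After 'alert': P(compromised) = 0.9·0.0398 / (0.9·0.0398 + 0.25·0.9602) ≈ 0.1299
After 'quiet': P(compromised) = 0.1·0.1299 / (0.1·0.1299 + 0.75·0.8701) ≈ 0.0195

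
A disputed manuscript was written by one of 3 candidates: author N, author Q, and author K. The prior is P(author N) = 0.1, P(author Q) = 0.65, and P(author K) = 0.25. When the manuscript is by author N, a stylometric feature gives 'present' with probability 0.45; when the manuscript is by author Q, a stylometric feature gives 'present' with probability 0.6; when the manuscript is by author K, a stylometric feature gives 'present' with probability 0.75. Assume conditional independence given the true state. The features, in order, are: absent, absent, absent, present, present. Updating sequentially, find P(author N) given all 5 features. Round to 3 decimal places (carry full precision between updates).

0.164

After 'absent': normaliser = 0.55·0.1000 + 0.4·0.6500 + 0.25·0.2500; P(author N) ≈ 0.1457, P(author Q) ≈ 0.6887, P(author K) ≈ 0.1656
After 'absent': normaliser = 0.55·0.1457 + 0.4·0.6887 + 0.25·0.1656; P(author N) ≈ 0.2018, P(author Q) ≈ 0.6939, P(author K) ≈ 0.1043
After 'absent': normaliser = 0.55·0.2018 + 0.4·0.6939 + 0.25·0.1043; P(author N) ≈ 0.2677, P(author Q) ≈ 0.6694, P(author K) ≈ 0.0629
After 'present': normaliser = 0.45·0.2677 + 0.6·0.6694 + 0.75·0.0629; P(author N) ≈ 0.2116, P(author Q) ≈ 0.7056, P(author K) ≈ 0.0828
After 'present': normaliser = 0.45·0.2116 + 0.6·0.7056 + 0.75·0.0828; P(author N) ≈ 0.1640, P(author Q) ≈ 0.7290, P(author K) ≈ 0.1070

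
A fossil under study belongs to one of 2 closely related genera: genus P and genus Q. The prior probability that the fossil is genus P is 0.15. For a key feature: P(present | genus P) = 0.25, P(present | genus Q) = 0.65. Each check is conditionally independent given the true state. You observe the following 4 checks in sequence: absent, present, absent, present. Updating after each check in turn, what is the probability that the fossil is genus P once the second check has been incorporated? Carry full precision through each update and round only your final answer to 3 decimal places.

Apply Bayes' rule sequentially, carrying P(genus P) forward.
After 'absent': P(genus P) = 0.75·0.1500 / (0.75·0.1500 + 0.35·0.8500) ≈ 0.2744
After 'present': P(genus P) = 0.25·0.2744 / (0.25·0.2744 + 0.65·0.7256) ≈ 0.1270

0.127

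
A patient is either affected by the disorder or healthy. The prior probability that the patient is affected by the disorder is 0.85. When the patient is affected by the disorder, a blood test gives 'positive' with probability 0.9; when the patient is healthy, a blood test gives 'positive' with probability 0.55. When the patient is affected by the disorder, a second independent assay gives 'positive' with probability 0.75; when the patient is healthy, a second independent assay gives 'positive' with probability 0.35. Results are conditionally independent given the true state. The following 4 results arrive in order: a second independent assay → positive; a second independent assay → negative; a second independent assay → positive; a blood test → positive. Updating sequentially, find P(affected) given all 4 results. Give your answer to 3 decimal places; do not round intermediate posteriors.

0.942

After a second independent assay='positive': P(affected) = 0.75·0.8500 / (0.75·0.8500 + 0.35·0.1500) ≈ 0.9239
After a second independent assay='negative': P(affected) = 0.25·0.9239 / (0.25·0.9239 + 0.65·0.0761) ≈ 0.8236
After a second independent assay='positive': P(affected) = 0.75·0.8236 / (0.75·0.8236 + 0.35·0.1764) ≈ 0.9092
After a blood test='positive': P(affected) = 0.9·0.9092 / (0.9·0.9092 + 0.55·0.0908) ≈ 0.9425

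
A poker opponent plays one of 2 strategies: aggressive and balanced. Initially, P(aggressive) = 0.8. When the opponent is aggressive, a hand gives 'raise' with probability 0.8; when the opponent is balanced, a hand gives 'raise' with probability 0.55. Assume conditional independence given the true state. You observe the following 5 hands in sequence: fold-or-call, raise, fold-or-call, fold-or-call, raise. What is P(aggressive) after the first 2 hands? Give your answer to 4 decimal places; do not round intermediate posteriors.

After 'fold-or-call': P(aggressive) = 0.2·0.8000 / (0.2·0.8000 + 0.45·0.2000) ≈ 0.6400
After 'raise': P(aggressive) = 0.8·0.6400 / (0.8·0.6400 + 0.55·0.3600) ≈ 0.7211

0.7211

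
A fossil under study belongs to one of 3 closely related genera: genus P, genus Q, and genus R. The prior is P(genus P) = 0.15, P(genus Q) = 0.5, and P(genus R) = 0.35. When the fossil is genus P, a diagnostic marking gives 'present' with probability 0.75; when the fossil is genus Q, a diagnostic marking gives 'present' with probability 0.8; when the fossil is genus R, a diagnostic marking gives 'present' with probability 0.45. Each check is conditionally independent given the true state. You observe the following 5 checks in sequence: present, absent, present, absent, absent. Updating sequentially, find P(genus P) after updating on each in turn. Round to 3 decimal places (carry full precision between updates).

0.084

After 'present': normaliser = 0.75·0.1500 + 0.8·0.5000 + 0.45·0.3500; P(genus P) ≈ 0.1679, P(genus Q) ≈ 0.5970, P(genus R) ≈ 0.2351
After 'absent': normaliser = 0.25·0.1679 + 0.2·0.5970 + 0.55·0.2351; P(genus P) ≈ 0.1444, P(genus Q) ≈ 0.4108, P(genus R) ≈ 0.4448
After 'present': normaliser = 0.75·0.1444 + 0.8·0.4108 + 0.45·0.4448; P(genus P) ≈ 0.1700, P(genus Q) ≈ 0.5158, P(genus R) ≈ 0.3142
After 'absent': normaliser = 0.25·0.1700 + 0.2·0.5158 + 0.55·0.3142; P(genus P) ≈ 0.1335, P(genus Q) ≈ 0.3239, P(genus R) ≈ 0.5426
After 'absent': normaliser = 0.25·0.1335 + 0.2·0.3239 + 0.55·0.5426; P(genus P) ≈ 0.0841, P(genus Q) ≈ 0.1634, P(genus R) ≈ 0.7525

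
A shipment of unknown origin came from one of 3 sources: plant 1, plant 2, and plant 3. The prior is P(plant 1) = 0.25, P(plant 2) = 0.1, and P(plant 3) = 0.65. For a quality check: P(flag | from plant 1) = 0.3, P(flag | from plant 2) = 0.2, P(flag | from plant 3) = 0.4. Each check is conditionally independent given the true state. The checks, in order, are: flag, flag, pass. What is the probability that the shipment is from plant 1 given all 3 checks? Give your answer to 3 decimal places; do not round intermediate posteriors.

After 'flag': normaliser = 0.3·0.2500 + 0.2·0.1000 + 0.4·0.6500; P(plant 1) ≈ 0.2113, P(plant 2) ≈ 0.0563, P(plant 3) ≈ 0.7324
After 'flag': normaliser = 0.3·0.2113 + 0.2·0.0563 + 0.4·0.7324; P(plant 1) ≈ 0.1724, P(plant 2) ≈ 0.0307, P(plant 3) ≈ 0.7969
After 'pass': normaliser = 0.7·0.1724 + 0.8·0.0307 + 0.6·0.7969; P(plant 1) ≈ 0.1936, P(plant 2) ≈ 0.0393, P(plant 3) ≈ 0.7671

0.194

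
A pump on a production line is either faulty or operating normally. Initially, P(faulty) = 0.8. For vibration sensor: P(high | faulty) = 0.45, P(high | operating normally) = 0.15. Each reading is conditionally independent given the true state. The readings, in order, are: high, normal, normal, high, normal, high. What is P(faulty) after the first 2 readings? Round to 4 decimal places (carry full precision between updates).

0.8859

Each posterior becomes the prior for the next update.
After 'high': P(faulty) = 0.45·0.8000 / (0.45·0.8000 + 0.15·0.2000) ≈ 0.9231
After 'normal': P(faulty) = 0.55·0.9231 / (0.55·0.9231 + 0.85·0.0769) ≈ 0.8859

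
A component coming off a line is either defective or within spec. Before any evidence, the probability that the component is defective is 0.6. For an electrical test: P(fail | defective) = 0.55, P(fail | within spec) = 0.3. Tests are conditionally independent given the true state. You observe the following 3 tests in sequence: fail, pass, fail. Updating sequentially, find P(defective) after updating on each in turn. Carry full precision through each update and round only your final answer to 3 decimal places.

Each posterior becomes the prior for the next update.
After 'fail': P(defective) = 0.55·0.6000 / (0.55·0.6000 + 0.3·0.4000) ≈ 0.7333
After 'pass': P(defective) = 0.45·0.7333 / (0.45·0.7333 + 0.7·0.2667) ≈ 0.6387
After 'fail': P(defective) = 0.55·0.6387 / (0.55·0.6387 + 0.3·0.3613) ≈ 0.7642

0.764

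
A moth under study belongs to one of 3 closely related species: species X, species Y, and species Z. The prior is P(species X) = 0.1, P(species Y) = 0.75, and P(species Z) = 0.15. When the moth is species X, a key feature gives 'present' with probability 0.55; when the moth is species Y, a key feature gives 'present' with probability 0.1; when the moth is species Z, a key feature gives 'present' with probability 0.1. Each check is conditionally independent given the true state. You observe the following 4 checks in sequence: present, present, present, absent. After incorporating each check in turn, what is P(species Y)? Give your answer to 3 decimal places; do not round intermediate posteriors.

0.081

Each posterior becomes the prior for the next update.
After 'present': normaliser = 0.55·0.1000 + 0.1·0.7500 + 0.1·0.1500; P(species X) ≈ 0.3793, P(species Y) ≈ 0.5172, P(species Z) ≈ 0.1034
After 'present': normaliser = 0.55·0.3793 + 0.1·0.5172 + 0.1·0.1034; P(species X) ≈ 0.7707, P(species Y) ≈ 0.1911, P(species Z) ≈ 0.0382
After 'present': normaliser = 0.55·0.7707 + 0.1·0.1911 + 0.1·0.0382; P(species X) ≈ 0.9487, P(species Y) ≈ 0.0428, P(species Z) ≈ 0.0086
After 'absent': normaliser = 0.45·0.9487 + 0.9·0.0428 + 0.9·0.0086; P(species X) ≈ 0.9024, P(species Y) ≈ 0.0814, P(species Z) ≈ 0.0163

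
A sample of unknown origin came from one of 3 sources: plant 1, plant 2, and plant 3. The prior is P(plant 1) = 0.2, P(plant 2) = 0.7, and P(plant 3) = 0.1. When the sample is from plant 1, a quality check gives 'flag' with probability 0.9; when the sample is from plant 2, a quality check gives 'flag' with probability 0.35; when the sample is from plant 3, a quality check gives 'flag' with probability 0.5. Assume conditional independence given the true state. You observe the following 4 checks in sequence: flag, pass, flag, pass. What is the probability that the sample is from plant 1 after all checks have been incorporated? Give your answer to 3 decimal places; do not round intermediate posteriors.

Apply Bayes' rule sequentially, carrying P(plant 1) forward.
After 'flag': normaliser = 0.9·0.2000 + 0.35·0.7000 + 0.5·0.1000; P(plant 1) ≈ 0.3789, P(plant 2) ≈ 0.5158, P(plant 3) ≈ 0.1053
After 'pass': normaliser = 0.1·0.3789 + 0.65·0.5158 + 0.5·0.1053; P(plant 1) ≈ 0.0890, P(plant 2) ≈ 0.7874, P(plant 3) ≈ 0.1236
After 'flag': normaliser = 0.9·0.0890 + 0.35·0.7874 + 0.5·0.1236; P(plant 1) ≈ 0.1919, P(plant 2) ≈ 0.6601, P(plant 3) ≈ 0.1480
After 'pass': normaliser = 0.1·0.1919 + 0.65·0.6601 + 0.5·0.1480; P(plant 1) ≈ 0.0367, P(plant 2) ≈ 0.8215, P(plant 3) ≈ 0.1417

0.037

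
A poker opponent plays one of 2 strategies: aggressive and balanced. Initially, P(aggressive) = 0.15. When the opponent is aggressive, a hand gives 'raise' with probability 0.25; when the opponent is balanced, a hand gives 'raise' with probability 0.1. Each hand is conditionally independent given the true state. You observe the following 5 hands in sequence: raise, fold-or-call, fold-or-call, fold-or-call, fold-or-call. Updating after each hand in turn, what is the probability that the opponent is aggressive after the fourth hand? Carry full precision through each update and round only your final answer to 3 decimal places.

After 'raise': P(aggressive) = 0.25·0.1500 / (0.25·0.1500 + 0.1·0.8500) ≈ 0.3061
After 'fold-or-call': P(aggressive) = 0.75·0.3061 / (0.75·0.3061 + 0.9·0.6939) ≈ 0.2688
After 'fold-or-call': P(aggressive) = 0.75·0.2688 / (0.75·0.2688 + 0.9·0.7312) ≈ 0.2345
After 'fold-or-call': P(aggressive) = 0.75·0.2345 / (0.75·0.2345 + 0.9·0.7655) ≈ 0.2034

0.203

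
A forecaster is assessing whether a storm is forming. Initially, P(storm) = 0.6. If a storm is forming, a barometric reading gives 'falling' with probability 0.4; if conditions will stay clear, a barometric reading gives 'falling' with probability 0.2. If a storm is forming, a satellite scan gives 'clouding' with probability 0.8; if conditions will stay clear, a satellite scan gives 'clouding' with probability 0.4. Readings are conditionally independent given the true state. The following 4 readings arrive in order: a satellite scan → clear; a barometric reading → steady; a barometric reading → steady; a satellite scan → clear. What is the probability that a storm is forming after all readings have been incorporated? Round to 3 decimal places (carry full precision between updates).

0.086

Apply Bayes' rule sequentially, carrying P(storm) forward.
After a satellite scan='clear': P(storm) = 0.2·0.6000 / (0.2·0.6000 + 0.6·0.4000) ≈ 0.3333
After a barometric reading='steady': P(storm) = 0.6·0.3333 / (0.6·0.3333 + 0.8·0.6667) ≈ 0.2727
After a barometric reading='steady': P(storm) = 0.6·0.2727 / (0.6·0.2727 + 0.8·0.7273) ≈ 0.2195
After a satellite scan='clear': P(storm) = 0.2·0.2195 / (0.2·0.2195 + 0.6·0.7805) ≈ 0.0857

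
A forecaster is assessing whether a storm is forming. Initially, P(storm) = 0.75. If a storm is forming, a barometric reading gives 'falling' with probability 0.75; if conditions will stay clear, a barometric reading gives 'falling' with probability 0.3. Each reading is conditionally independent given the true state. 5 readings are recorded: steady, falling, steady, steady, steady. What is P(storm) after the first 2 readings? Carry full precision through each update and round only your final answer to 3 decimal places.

After 'steady': P(storm) = 0.25·0.7500 / (0.25·0.7500 + 0.7·0.2500) ≈ 0.5172
After 'falling': P(storm) = 0.75·0.5172 / (0.75·0.5172 + 0.3·0.4828) ≈ 0.7282

0.728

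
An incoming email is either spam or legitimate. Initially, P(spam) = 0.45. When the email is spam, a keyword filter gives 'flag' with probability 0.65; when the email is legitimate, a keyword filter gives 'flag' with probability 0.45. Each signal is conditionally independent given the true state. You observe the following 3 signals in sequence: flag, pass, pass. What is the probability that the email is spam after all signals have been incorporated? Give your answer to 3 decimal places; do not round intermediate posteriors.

0.324

Apply Bayes' rule sequentially, carrying P(spam) forward.
After 'flag': P(spam) = 0.65·0.4500 / (0.65·0.4500 + 0.45·0.5500) ≈ 0.5417
After 'pass': P(spam) = 0.35·0.5417 / (0.35·0.5417 + 0.55·0.4583) ≈ 0.4292
After 'pass': P(spam) = 0.35·0.4292 / (0.35·0.4292 + 0.55·0.5708) ≈ 0.3237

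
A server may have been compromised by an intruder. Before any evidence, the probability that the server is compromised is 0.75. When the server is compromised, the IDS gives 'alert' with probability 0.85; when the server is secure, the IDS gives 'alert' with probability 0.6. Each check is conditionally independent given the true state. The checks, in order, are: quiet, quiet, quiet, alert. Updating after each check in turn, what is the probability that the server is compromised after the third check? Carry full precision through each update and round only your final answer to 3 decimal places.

0.137

Apply Bayes' rule sequentially, carrying P(compromised) forward.
After 'quiet': P(compromised) = 0.15·0.7500 / (0.15·0.7500 + 0.4·0.2500) ≈ 0.5294
After 'quiet': P(compromised) = 0.15·0.5294 / (0.15·0.5294 + 0.4·0.4706) ≈ 0.2967
After 'quiet': P(compromised) = 0.15·0.2967 / (0.15·0.2967 + 0.4·0.7033) ≈ 0.1366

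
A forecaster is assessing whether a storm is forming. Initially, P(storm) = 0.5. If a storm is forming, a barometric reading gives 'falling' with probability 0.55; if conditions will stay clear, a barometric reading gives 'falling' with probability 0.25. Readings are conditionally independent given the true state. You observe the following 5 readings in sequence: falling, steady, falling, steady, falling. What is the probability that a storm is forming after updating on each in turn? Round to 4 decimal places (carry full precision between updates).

0.7931

Each posterior becomes the prior for the next update.
After 'falling': P(storm) = 0.55·0.5000 / (0.55·0.5000 + 0.25·0.5000) ≈ 0.6875
After 'steady': P(storm) = 0.45·0.6875 / (0.45·0.6875 + 0.75·0.3125) ≈ 0.5690
After 'falling': P(storm) = 0.55·0.5690 / (0.55·0.5690 + 0.25·0.4310) ≈ 0.7439
After 'steady': P(storm) = 0.45·0.7439 / (0.45·0.7439 + 0.75·0.2561) ≈ 0.6354
After 'falling': P(storm) = 0.55·0.6354 / (0.55·0.6354 + 0.25·0.3646) ≈ 0.7931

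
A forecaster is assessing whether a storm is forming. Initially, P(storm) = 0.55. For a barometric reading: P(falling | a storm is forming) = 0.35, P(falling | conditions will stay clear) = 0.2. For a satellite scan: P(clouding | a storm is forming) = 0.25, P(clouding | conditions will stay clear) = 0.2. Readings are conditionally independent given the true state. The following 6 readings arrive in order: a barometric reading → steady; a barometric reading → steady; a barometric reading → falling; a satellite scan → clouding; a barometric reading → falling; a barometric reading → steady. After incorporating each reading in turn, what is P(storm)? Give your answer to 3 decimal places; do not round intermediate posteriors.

0.715

Each posterior becomes the prior for the next update.
After a barometric reading='steady': P(storm) = 0.65·0.5500 / (0.65·0.5500 + 0.8·0.4500) ≈ 0.4983
After a barometric reading='steady': P(storm) = 0.65·0.4983 / (0.65·0.4983 + 0.8·0.5017) ≈ 0.4466
After a barometric reading='falling': P(storm) = 0.35·0.4466 / (0.35·0.4466 + 0.2·0.5534) ≈ 0.5854
After a satellite scan='clouding': P(storm) = 0.25·0.5854 / (0.25·0.5854 + 0.2·0.4146) ≈ 0.6383
After a barometric reading='falling': P(storm) = 0.35·0.6383 / (0.35·0.6383 + 0.2·0.3617) ≈ 0.7554
After a barometric reading='steady': P(storm) = 0.65·0.7554 / (0.65·0.7554 + 0.8·0.2446) ≈ 0.7151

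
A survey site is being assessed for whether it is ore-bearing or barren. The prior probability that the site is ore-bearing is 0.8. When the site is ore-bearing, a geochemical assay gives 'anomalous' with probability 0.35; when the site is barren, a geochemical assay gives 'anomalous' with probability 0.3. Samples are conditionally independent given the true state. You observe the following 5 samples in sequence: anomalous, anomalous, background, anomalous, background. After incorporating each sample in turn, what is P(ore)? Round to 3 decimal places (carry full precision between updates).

Apply Bayes' rule sequentially, carrying P(ore) forward.
After 'anomalous': P(ore) = 0.35·0.8000 / (0.35·0.8000 + 0.3·0.2000) ≈ 0.8235
After 'anomalous': P(ore) = 0.35·0.8235 / (0.35·0.8235 + 0.3·0.1765) ≈ 0.8448
After 'background': P(ore) = 0.65·0.8448 / (0.65·0.8448 + 0.7·0.1552) ≈ 0.8349
After 'anomalous': P(ore) = 0.35·0.8349 / (0.35·0.8349 + 0.3·0.1651) ≈ 0.8550
After 'background': P(ore) = 0.65·0.8550 / (0.65·0.8550 + 0.7·0.1450) ≈ 0.8456

0.846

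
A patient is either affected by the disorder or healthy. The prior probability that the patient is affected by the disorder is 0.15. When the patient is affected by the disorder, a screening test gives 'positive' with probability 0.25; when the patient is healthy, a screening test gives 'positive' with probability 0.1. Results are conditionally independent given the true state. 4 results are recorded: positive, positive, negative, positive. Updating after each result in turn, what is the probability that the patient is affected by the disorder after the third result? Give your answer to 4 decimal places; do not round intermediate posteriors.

0.4789

After 'positive': P(affected) = 0.25·0.1500 / (0.25·0.1500 + 0.1·0.8500) ≈ 0.3061
After 'positive': P(affected) = 0.25·0.3061 / (0.25·0.3061 + 0.1·0.6939) ≈ 0.5245
After 'negative': P(affected) = 0.75·0.5245 / (0.75·0.5245 + 0.9·0.4755) ≈ 0.4789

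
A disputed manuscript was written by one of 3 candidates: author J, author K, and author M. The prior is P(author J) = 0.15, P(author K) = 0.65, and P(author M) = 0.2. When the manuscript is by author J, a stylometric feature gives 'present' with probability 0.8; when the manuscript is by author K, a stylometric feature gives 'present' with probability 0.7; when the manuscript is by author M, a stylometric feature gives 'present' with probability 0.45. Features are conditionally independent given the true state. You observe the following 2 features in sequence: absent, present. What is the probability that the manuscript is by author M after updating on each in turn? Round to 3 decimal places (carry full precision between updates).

0.236

After 'absent': normaliser = 0.2·0.1500 + 0.3·0.6500 + 0.55·0.2000; P(author J) ≈ 0.0896, P(author K) ≈ 0.5821, P(author M) ≈ 0.3284
After 'present': normaliser = 0.8·0.0896 + 0.7·0.5821 + 0.45·0.3284; P(author J) ≈ 0.1143, P(author K) ≈ 0.6500, P(author M) ≈ 0.2357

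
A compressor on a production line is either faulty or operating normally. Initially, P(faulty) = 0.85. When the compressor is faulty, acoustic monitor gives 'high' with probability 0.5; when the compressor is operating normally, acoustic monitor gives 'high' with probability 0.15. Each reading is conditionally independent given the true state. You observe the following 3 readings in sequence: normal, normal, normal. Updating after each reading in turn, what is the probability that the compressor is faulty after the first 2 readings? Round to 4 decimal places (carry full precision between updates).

0.6623

After 'normal': P(faulty) = 0.5·0.8500 / (0.5·0.8500 + 0.85·0.1500) ≈ 0.7692
After 'normal': P(faulty) = 0.5·0.7692 / (0.5·0.7692 + 0.85·0.2308) ≈ 0.6623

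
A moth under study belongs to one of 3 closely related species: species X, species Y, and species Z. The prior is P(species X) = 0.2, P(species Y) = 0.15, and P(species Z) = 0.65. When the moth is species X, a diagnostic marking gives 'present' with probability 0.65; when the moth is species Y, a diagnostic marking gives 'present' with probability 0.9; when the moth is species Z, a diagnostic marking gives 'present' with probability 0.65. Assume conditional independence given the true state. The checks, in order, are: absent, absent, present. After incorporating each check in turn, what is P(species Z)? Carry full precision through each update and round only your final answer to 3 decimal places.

0.750

After 'absent': normaliser = 0.35·0.2000 + 0.1·0.1500 + 0.35·0.6500; P(species X) ≈ 0.2240, P(species Y) ≈ 0.0480, P(species Z) ≈ 0.7280
After 'absent': normaliser = 0.35·0.2240 + 0.1·0.0480 + 0.35·0.7280; P(species X) ≈ 0.2320, P(species Y) ≈ 0.0142, P(species Z) ≈ 0.7538
After 'present': normaliser = 0.65·0.2320 + 0.9·0.0142 + 0.65·0.7538; P(species X) ≈ 0.2307, P(species Y) ≈ 0.0196, P(species Z) ≈ 0.7498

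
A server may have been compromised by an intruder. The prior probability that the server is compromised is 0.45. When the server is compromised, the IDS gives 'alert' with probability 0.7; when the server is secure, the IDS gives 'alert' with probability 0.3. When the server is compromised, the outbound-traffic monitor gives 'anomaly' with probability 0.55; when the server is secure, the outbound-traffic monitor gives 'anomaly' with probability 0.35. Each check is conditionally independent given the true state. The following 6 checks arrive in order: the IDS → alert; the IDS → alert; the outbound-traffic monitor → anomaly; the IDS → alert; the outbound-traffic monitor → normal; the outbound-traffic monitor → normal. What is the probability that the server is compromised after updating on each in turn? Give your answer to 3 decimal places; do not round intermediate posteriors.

0.887

Apply Bayes' rule sequentially, carrying P(compromised) forward.
After the IDS='alert': P(compromised) = 0.7·0.4500 / (0.7·0.4500 + 0.3·0.5500) ≈ 0.6562
After the IDS='alert': P(compromised) = 0.7·0.6562 / (0.7·0.6562 + 0.3·0.3438) ≈ 0.8167
After the outbound-traffic monitor='anomaly': P(compromised) = 0.55·0.8167 / (0.55·0.8167 + 0.35·0.1833) ≈ 0.8750
After the IDS='alert': P(compromised) = 0.7·0.8750 / (0.7·0.8750 + 0.3·0.1250) ≈ 0.9423
After the outbound-traffic monitor='normal': P(compromised) = 0.45·0.9423 / (0.45·0.9423 + 0.65·0.0577) ≈ 0.9187
After the outbound-traffic monitor='normal': P(compromised) = 0.45·0.9187 / (0.45·0.9187 + 0.65·0.0813) ≈ 0.8867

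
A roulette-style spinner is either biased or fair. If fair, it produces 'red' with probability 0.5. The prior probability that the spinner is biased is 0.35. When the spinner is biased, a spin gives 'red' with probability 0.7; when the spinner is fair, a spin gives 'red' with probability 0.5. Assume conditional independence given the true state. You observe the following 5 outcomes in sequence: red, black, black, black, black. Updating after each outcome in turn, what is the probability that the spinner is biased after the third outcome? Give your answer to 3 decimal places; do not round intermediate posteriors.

After 'red': P(biased) = 0.7·0.3500 / (0.7·0.3500 + 0.5·0.6500) ≈ 0.4298
After 'black': P(biased) = 0.3·0.4298 / (0.3·0.4298 + 0.5·0.5702) ≈ 0.3114
After 'black': P(biased) = 0.3·0.3114 / (0.3·0.3114 + 0.5·0.6886) ≈ 0.2135

0.213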